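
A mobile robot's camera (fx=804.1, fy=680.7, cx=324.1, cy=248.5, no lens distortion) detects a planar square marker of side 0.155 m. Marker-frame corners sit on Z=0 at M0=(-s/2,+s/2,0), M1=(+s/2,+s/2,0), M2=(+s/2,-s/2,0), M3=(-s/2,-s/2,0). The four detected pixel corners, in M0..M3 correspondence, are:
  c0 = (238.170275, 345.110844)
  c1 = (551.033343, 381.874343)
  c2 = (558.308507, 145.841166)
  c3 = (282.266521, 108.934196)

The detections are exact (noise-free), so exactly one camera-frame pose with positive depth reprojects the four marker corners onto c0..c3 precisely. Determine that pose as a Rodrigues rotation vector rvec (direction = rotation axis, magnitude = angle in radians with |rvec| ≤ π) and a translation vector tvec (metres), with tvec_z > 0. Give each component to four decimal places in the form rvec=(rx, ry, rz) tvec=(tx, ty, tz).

Intrinsics K: fx=804.1, fy=680.7, cx=324.1, cy=248.5
Marker side s = 0.155 m; corners in marker frame (Z=0):
  M0 = (-0.0775, +0.0775, 0)
  M1 = (+0.0775, +0.0775, 0)
  M2 = (+0.0775, -0.0775, 0)
  M3 = (-0.0775, -0.0775, 0)
Detected image corners:
  c0 = (238.170275, 345.110844) px
  c1 = (551.033343, 381.874343) px
  c2 = (558.308507, 145.841166) px
  c3 = (282.266521, 108.934196) px
Planar DLT: solve 8×8 A·h = b for H (H[2,2]=1):
  H  [+1944.54071 -488.69858 +409.69752]
  H  [+269.10226 +1327.98070 +238.34390]
  H  [+0.12804 -0.79560 +1.00000]
B = K⁻¹H; ‖b₁‖=2.395631, ‖b₂‖=2.395631; λ = 2/(‖b₁‖+‖b₂‖) = 0.417427, sign → tz>0 ⇒ λ=+0.417427
r₁ = λ·B[:,0] = (+0.98791,+0.14551,+0.05345); r₂ = λ·B[:,1] = (-0.11984,+0.93560,-0.33210)
r₃ = r₁×r₂ = (-0.09833,+0.32168,+0.94173); SVD([r₁ r₂ r₃]) → R = UVᵀ:
  R  [+0.98791 -0.11984 -0.09833]
  R  [+0.14551 +0.93560 +0.32168]
  R  [+0.05345 -0.33210 +0.94173]
t = (+0.04444, -0.00623, +0.41743) m
tr R = 2.865238; θ = arccos((tr R − 1)/2) = 0.369192 rad = 21.153°
axis k = ((R−Rᵀ)₃₂, (R−Rᵀ)₁₃, (R−Rᵀ)₂₁) / (2 sinθ) = (-0.905871, -0.210302, +0.367656)
rvec = θ·k = (-0.334441, -0.077642, +0.135736)

rvec=(-0.3344, -0.0776, 0.1357) tvec=(0.0444, -0.0062, 0.4174)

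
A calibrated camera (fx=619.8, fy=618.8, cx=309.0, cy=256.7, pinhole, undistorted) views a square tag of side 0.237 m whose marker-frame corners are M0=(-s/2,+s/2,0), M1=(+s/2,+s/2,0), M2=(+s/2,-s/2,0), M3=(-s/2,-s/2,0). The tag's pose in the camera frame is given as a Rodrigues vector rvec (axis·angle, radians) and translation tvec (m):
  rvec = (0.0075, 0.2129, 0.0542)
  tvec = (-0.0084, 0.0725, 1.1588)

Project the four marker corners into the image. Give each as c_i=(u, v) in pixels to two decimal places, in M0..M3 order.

Intrinsics K: fx=619.8, fy=618.8, cx=309.0, cy=256.7
Marker side s = 0.237 m; corners in marker frame (Z=0):
  M0 = (-0.1185, +0.1185, 0)
  M1 = (+0.1185, +0.1185, 0)
  M2 = (+0.1185, -0.1185, 0)
  M3 = (-0.1185, -0.1185, 0)
rvec = (0.0075, 0.2129, 0.0542), |rvec| = θ = 0.21982 rad = 12.595°
Rodrigues: sinθ=0.21805, 1−cosθ=0.02406; R = I + sinθ·[k]× + (1−cosθ)·[k]×²:
    [+0.97596 -0.05297 +0.21139]
    [+0.05456 +0.99851 -0.00169]
    [-0.21099 +0.01319 +0.97740]
t = (-0.0084, 0.0725, 1.1588) m
M0: Pc = R·M0+t = (-0.13033, +0.18436, +1.18536); u = 619.8·(-0.13033)/1.18536 + 309.0 = 240.8541, v = 618.8·(+0.18436)/1.18536 + 256.7 = 352.9411
M1: Pc = R·M1+t = (+0.10097, +0.19729, +1.13536); u = 619.8·(+0.10097)/1.13536 + 309.0 = 364.1228, v = 618.8·(+0.19729)/1.13536 + 256.7 = 364.2273
M2: Pc = R·M2+t = (+0.11353, -0.03936, +1.13224); u = 619.8·(+0.11353)/1.13224 + 309.0 = 371.1471, v = 618.8·(-0.03936)/1.13224 + 256.7 = 235.1897
M3: Pc = R·M3+t = (-0.11777, -0.05229, +1.18224); u = 619.8·(-0.11777)/1.18224 + 309.0 = 247.2554, v = 618.8·(-0.05229)/1.18224 + 256.7 = 229.3314

c0=(240.85, 352.94) c1=(364.12, 364.23) c2=(371.15, 235.19) c3=(247.26, 229.33)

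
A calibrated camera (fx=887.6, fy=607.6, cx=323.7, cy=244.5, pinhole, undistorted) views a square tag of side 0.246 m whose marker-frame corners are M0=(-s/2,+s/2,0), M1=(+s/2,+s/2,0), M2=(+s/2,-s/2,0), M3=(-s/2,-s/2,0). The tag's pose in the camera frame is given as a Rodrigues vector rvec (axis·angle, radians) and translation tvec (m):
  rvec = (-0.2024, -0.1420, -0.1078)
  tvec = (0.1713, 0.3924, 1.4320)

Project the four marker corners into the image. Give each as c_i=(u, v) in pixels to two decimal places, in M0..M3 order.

c0=(365.28, 473.39) c1=(514.80, 457.76) c2=(490.77, 352.18) c3=(345.56, 364.56)

Intrinsics K: fx=887.6, fy=607.6, cx=323.7, cy=244.5
Marker side s = 0.246 m; corners in marker frame (Z=0):
  M0 = (-0.1230, +0.1230, 0)
  M1 = (+0.1230, +0.1230, 0)
  M2 = (+0.1230, -0.1230, 0)
  M3 = (-0.1230, -0.1230, 0)
rvec = (-0.2024, -0.1420, -0.1078), |rvec| = θ = 0.26972 rad = 15.454°
Rodrigues: sinθ=0.26646, 1−cosθ=0.03616; R = I + sinθ·[k]× + (1−cosθ)·[k]×²:
    [+0.98420 +0.12078 -0.12944]
    [-0.09221 +0.97387 +0.20756]
    [+0.15113 -0.19235 +0.96962]
t = (0.1713, 0.3924, 1.4320) m
M0: Pc = R·M0+t = (+0.06510, +0.52353, +1.38975); u = 887.6·(+0.06510)/1.38975 + 323.7 = 365.2771, v = 607.6·(+0.52353)/1.38975 + 244.5 = 473.3864
M1: Pc = R·M1+t = (+0.30721, +0.50084, +1.42693); u = 887.6·(+0.30721)/1.42693 + 323.7 = 514.7972, v = 607.6·(+0.50084)/1.42693 + 244.5 = 457.7636
M2: Pc = R·M2+t = (+0.27750, +0.26127, +1.47425); u = 887.6·(+0.27750)/1.47425 + 323.7 = 490.7750, v = 607.6·(+0.26127)/1.47425 + 244.5 = 352.1814
M3: Pc = R·M3+t = (+0.03539, +0.28396, +1.43707); u = 887.6·(+0.03539)/1.43707 + 323.7 = 345.5565, v = 607.6·(+0.28396)/1.43707 + 244.5 = 364.5583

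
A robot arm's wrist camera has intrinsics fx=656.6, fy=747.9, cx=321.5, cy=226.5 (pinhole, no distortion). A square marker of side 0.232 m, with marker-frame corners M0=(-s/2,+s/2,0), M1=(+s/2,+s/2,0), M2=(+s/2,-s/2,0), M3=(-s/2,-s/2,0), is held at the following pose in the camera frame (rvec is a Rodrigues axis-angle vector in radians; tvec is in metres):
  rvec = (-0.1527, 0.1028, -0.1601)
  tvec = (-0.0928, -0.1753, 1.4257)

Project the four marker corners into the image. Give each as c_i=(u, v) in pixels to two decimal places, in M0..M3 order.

Intrinsics K: fx=656.6, fy=747.9, cx=321.5, cy=226.5
Marker side s = 0.232 m; corners in marker frame (Z=0):
  M0 = (-0.1160, +0.1160, 0)
  M1 = (+0.1160, +0.1160, 0)
  M2 = (+0.1160, -0.1160, 0)
  M3 = (-0.1160, -0.1160, 0)
rvec = (-0.1527, 0.1028, -0.1601), |rvec| = θ = 0.24396 rad = 13.978°
Rodrigues: sinθ=0.24155, 1−cosθ=0.02961; R = I + sinθ·[k]× + (1−cosθ)·[k]×²:
    [+0.98199 +0.15071 +0.11395]
    [-0.16633 +0.97565 +0.14300]
    [-0.08962 -0.15938 +0.98314]
t = (-0.0928, -0.1753, 1.4257) m
M0: Pc = R·M0+t = (-0.18923, -0.04283, +1.41761); u = 656.6·(-0.18923)/1.41761 + 321.5 = 233.8540, v = 747.9·(-0.04283)/1.41761 + 226.5 = 203.9032
M1: Pc = R·M1+t = (+0.03859, -0.08142, +1.39682); u = 656.6·(+0.03859)/1.39682 + 321.5 = 339.6413, v = 747.9·(-0.08142)/1.39682 + 226.5 = 182.9057
M2: Pc = R·M2+t = (+0.00363, -0.30777, +1.43379); u = 656.6·(+0.00363)/1.43379 + 321.5 = 323.1618, v = 747.9·(-0.30777)/1.43379 + 226.5 = 65.9604
M3: Pc = R·M3+t = (-0.22419, -0.26918, +1.45458); u = 656.6·(-0.22419)/1.45458 + 321.5 = 220.2992, v = 747.9·(-0.26918)/1.45458 + 226.5 = 88.0958

c0=(233.85, 203.90) c1=(339.64, 182.91) c2=(323.16, 65.96) c3=(220.30, 88.10)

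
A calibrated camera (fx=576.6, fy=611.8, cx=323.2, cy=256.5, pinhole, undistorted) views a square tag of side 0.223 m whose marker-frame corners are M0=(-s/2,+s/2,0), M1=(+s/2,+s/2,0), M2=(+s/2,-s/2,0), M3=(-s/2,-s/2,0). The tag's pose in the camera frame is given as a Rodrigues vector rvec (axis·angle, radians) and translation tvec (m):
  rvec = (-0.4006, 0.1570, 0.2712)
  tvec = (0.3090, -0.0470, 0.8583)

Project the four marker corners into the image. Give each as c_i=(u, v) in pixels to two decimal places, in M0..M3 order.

Intrinsics K: fx=576.6, fy=611.8, cx=323.2, cy=256.5
Marker side s = 0.223 m; corners in marker frame (Z=0):
  M0 = (-0.1115, +0.1115, 0)
  M1 = (+0.1115, +0.1115, 0)
  M2 = (+0.1115, -0.1115, 0)
  M3 = (-0.1115, -0.1115, 0)
rvec = (-0.4006, 0.1570, 0.2712), |rvec| = θ = 0.50860 rad = 29.141°
Rodrigues: sinθ=0.48696, 1−cosθ=0.12658; R = I + sinθ·[k]× + (1−cosθ)·[k]×²:
    [+0.95195 -0.29043 +0.09716]
    [+0.22888 +0.88549 +0.40439]
    [-0.20348 -0.36272 +0.90941]
t = (0.3090, -0.0470, 0.8583) m
M0: Pc = R·M0+t = (+0.17047, +0.02621, +0.84054); u = 576.6·(+0.17047)/0.84054 + 323.2 = 440.1425, v = 611.8·(+0.02621)/0.84054 + 256.5 = 275.5781
M1: Pc = R·M1+t = (+0.38276, +0.07725, +0.79517); u = 576.6·(+0.38276)/0.79517 + 323.2 = 600.7496, v = 611.8·(+0.07725)/0.79517 + 256.5 = 315.9375
M2: Pc = R·M2+t = (+0.44753, -0.12021, +0.87606); u = 576.6·(+0.44753)/0.87606 + 323.2 = 617.7515, v = 611.8·(-0.12021)/0.87606 + 256.5 = 172.5495
M3: Pc = R·M3+t = (+0.23524, -0.17125, +0.92143); u = 576.6·(+0.23524)/0.92143 + 323.2 = 470.4057, v = 611.8·(-0.17125)/0.92143 + 256.5 = 142.7942

c0=(440.14, 275.58) c1=(600.75, 315.94) c2=(617.75, 172.55) c3=(470.41, 142.79)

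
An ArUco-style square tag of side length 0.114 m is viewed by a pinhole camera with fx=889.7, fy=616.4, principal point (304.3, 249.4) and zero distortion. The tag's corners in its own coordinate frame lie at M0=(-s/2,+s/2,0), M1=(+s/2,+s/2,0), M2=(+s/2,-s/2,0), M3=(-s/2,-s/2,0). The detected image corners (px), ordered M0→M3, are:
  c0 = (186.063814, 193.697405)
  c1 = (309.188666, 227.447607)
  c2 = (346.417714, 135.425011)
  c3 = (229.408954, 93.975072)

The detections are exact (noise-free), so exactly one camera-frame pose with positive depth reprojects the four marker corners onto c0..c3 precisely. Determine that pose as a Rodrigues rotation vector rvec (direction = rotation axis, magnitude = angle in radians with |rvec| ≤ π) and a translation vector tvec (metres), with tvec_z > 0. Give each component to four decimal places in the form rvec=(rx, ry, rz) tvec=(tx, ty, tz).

Intrinsics K: fx=889.7, fy=616.4, cx=304.3, cy=249.4
Marker side s = 0.114 m; corners in marker frame (Z=0):
  M0 = (-0.0570, +0.0570, 0)
  M1 = (+0.0570, +0.0570, 0)
  M2 = (+0.0570, -0.0570, 0)
  M3 = (-0.0570, -0.0570, 0)
Detected image corners:
  c0 = (186.063814, 193.697405) px
  c1 = (309.188666, 227.447607) px
  c2 = (346.417714, 135.425011) px
  c3 = (229.408954, 93.975072) px
Planar DLT: solve 8×8 A·h = b for H (H[2,2]=1):
  H  [+1261.10582 -402.00548 +270.64362]
  H  [+456.62168 +809.24366 +162.96122]
  H  [+0.77743 -0.18598 +1.00000]
B = K⁻¹H; ‖b₁‖=1.453320, ‖b₂‖=1.453320; λ = 2/(‖b₁‖+‖b₂‖) = 0.688079, sign → tz>0 ⇒ λ=+0.688079
r₁ = λ·B[:,0] = (+0.79236,+0.29328,+0.53493); r₂ = λ·B[:,1] = (-0.26714,+0.95512,-0.12797)
r₃ = r₁×r₂ = (-0.54846,-0.04151,+0.83515); SVD([r₁ r₂ r₃]) → R = UVᵀ:
  R  [+0.79236 -0.26714 -0.54846]
  R  [+0.29328 +0.95512 -0.04151]
  R  [+0.53493 -0.12797 +0.83515]
t = (-0.02603, -0.09649, +0.68808) m
tr R = 2.582629; θ = arccos((tr R − 1)/2) = 0.657841 rad = 37.691°
axis k = ((R−Rᵀ)₃₂, (R−Rᵀ)₁₃, (R−Rᵀ)₂₁) / (2 sinθ) = (-0.070705, -0.885980, +0.458301)
rvec = θ·k = (-0.046513, -0.582834, +0.301489)

rvec=(-0.0465, -0.5828, 0.3015) tvec=(-0.0260, -0.0965, 0.6881)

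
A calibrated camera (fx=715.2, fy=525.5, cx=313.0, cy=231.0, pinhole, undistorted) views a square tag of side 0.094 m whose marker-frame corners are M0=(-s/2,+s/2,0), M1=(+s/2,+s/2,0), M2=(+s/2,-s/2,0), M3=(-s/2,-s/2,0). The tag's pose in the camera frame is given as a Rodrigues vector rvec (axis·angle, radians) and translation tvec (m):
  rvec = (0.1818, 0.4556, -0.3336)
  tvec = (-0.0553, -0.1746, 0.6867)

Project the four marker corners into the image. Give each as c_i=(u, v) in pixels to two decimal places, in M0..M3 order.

c0=(234.38, 144.01) c1=(314.16, 118.18) c2=(278.09, 47.08) c3=(199.48, 77.59)

Intrinsics K: fx=715.2, fy=525.5, cx=313.0, cy=231.0
Marker side s = 0.094 m; corners in marker frame (Z=0):
  M0 = (-0.0470, +0.0470, 0)
  M1 = (+0.0470, +0.0470, 0)
  M2 = (+0.0470, -0.0470, 0)
  M3 = (-0.0470, -0.0470, 0)
rvec = (0.1818, 0.4556, -0.3336), |rvec| = θ = 0.59322 rad = 33.989°
Rodrigues: sinθ=0.55903, 1−cosθ=0.17086; R = I + sinθ·[k]× + (1−cosθ)·[k]×²:
    [+0.84519 +0.35459 +0.39990]
    [-0.27416 +0.92992 -0.24511]
    [-0.45879 +0.09753 +0.88318]
t = (-0.0553, -0.1746, 0.6867) m
M0: Pc = R·M0+t = (-0.07836, -0.11801, +0.71285); u = 715.2·(-0.07836)/0.71285 + 313.0 = 234.3831, v = 525.5·(-0.11801)/0.71285 + 231.0 = 144.0062
M1: Pc = R·M1+t = (+0.00109, -0.14378, +0.66972); u = 715.2·(+0.00109)/0.66972 + 313.0 = 314.1636, v = 525.5·(-0.14378)/0.66972 + 231.0 = 118.1828
M2: Pc = R·M2+t = (-0.03224, -0.23119, +0.66055); u = 715.2·(-0.03224)/0.66055 + 313.0 = 278.0910, v = 525.5·(-0.23119)/0.66055 + 231.0 = 47.0763
M3: Pc = R·M3+t = (-0.11169, -0.20542, +0.70368); u = 715.2·(-0.11169)/0.70368 + 313.0 = 199.4817, v = 525.5·(-0.20542)/0.70368 + 231.0 = 77.5940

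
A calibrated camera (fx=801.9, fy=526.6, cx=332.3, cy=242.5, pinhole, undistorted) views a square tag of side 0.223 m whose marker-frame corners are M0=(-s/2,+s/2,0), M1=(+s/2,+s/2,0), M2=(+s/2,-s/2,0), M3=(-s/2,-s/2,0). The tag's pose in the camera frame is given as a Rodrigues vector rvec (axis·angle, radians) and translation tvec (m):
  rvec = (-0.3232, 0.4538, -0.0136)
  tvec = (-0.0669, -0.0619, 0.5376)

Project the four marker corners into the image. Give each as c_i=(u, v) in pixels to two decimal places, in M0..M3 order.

Intrinsics K: fx=801.9, fy=526.6, cx=332.3, cy=242.5
Marker side s = 0.223 m; corners in marker frame (Z=0):
  M0 = (-0.1115, +0.1115, 0)
  M1 = (+0.1115, +0.1115, 0)
  M2 = (+0.1115, -0.1115, 0)
  M3 = (-0.1115, -0.1115, 0)
rvec = (-0.3232, 0.4538, -0.0136), |rvec| = θ = 0.55729 rad = 31.931°
Rodrigues: sinθ=0.52889, 1−cosθ=0.15131; R = I + sinθ·[k]× + (1−cosθ)·[k]×²:
    [+0.89958 -0.05855 +0.43281]
    [-0.08436 +0.94902 +0.30372]
    [-0.42853 -0.30973 +0.84878]
t = (-0.0669, -0.0619, 0.5376) m
M0: Pc = R·M0+t = (-0.17373, +0.05332, +0.55085); u = 801.9·(-0.17373)/0.55085 + 332.3 = 79.3886, v = 526.6·(+0.05332)/0.55085 + 242.5 = 293.4750
M1: Pc = R·M1+t = (+0.02688, +0.03451, +0.45528); u = 801.9·(+0.02688)/0.45528 + 332.3 = 379.6355, v = 526.6·(+0.03451)/0.45528 + 242.5 = 282.4147
M2: Pc = R·M2+t = (+0.03993, -0.17712, +0.52435); u = 801.9·(+0.03993)/0.52435 + 332.3 = 393.3674, v = 526.6·(-0.17712)/0.52435 + 242.5 = 64.6194
M3: Pc = R·M3+t = (-0.16068, -0.15831, +0.61992); u = 801.9·(-0.16068)/0.61992 + 332.3 = 124.4571, v = 526.6·(-0.15831)/0.61992 + 242.5 = 108.0213

c0=(79.39, 293.48) c1=(379.64, 282.41) c2=(393.37, 64.62) c3=(124.46, 108.02)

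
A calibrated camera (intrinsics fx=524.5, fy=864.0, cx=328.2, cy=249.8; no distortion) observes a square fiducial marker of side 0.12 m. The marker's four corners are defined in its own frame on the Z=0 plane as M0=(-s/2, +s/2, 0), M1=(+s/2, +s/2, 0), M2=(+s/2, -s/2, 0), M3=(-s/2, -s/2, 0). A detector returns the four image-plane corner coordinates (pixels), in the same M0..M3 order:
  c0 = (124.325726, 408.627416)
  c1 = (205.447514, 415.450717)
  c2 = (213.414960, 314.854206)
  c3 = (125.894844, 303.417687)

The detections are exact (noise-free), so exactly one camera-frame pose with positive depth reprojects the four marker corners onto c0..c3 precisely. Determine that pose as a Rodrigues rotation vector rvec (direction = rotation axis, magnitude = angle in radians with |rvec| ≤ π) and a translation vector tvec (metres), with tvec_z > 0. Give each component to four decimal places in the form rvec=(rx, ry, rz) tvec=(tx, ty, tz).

rvec=(0.5577, -0.2137, 0.1675) tvec=(-0.2374, 0.1015, 0.7772)

Intrinsics K: fx=524.5, fy=864.0, cx=328.2, cy=249.8
Marker side s = 0.12 m; corners in marker frame (Z=0):
  M0 = (-0.0600, +0.0600, 0)
  M1 = (+0.0600, +0.0600, 0)
  M2 = (+0.0600, -0.0600, 0)
  M3 = (-0.0600, -0.0600, 0)
Detected image corners:
  c0 = (124.325726, 408.627416) px
  c1 = (205.447514, 415.450717) px
  c2 = (213.414960, 314.854206) px
  c3 = (125.894844, 303.417687) px
Planar DLT: solve 8×8 A·h = b for H (H[2,2]=1):
  H  [+754.47554 +68.51890 +167.97686]
  H  [+189.24263 +1091.61662 +362.68127]
  H  [+0.31590 +0.65020 +1.00000]
B = K⁻¹H; ‖b₁‖=1.286729, ‖b₂‖=1.286729; λ = 2/(‖b₁‖+‖b₂‖) = 0.777164, sign → tz>0 ⇒ λ=+0.777164
r₁ = λ·B[:,0] = (+0.96430,+0.09924,+0.24551); r₂ = λ·B[:,1] = (-0.21467,+0.83581,+0.50531)
r₃ = r₁×r₂ = (-0.15505,-0.53998,+0.82727); SVD([r₁ r₂ r₃]) → R = UVᵀ:
  R  [+0.96430 -0.21467 -0.15505]
  R  [+0.09924 +0.83581 -0.53998]
  R  [+0.24551 +0.50531 +0.82727]
t = (-0.23741, +0.10154, +0.77716) m
tr R = 2.627384; θ = arccos((tr R − 1)/2) = 0.620321 rad = 35.542°
axis k = ((R−Rᵀ)₃₂, (R−Rᵀ)₁₃, (R−Rᵀ)₂₁) / (2 sinθ) = (+0.899105, -0.344536, +0.270009)
rvec = θ·k = (+0.557733, -0.213723, +0.167492)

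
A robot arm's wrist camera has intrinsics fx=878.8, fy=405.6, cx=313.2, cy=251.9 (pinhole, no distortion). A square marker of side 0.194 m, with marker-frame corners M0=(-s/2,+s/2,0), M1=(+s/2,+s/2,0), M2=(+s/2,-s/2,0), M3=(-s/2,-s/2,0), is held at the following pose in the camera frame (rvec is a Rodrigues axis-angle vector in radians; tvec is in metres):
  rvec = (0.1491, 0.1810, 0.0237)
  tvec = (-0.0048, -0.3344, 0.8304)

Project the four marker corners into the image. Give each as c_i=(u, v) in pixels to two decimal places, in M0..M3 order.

Intrinsics K: fx=878.8, fy=405.6, cx=313.2, cy=251.9
Marker side s = 0.194 m; corners in marker frame (Z=0):
  M0 = (-0.0970, +0.0970, 0)
  M1 = (+0.0970, +0.0970, 0)
  M2 = (+0.0970, -0.0970, 0)
  M3 = (-0.0970, -0.0970, 0)
rvec = (0.1491, 0.1810, 0.0237), |rvec| = θ = 0.23570 rad = 13.504°
Rodrigues: sinθ=0.23352, 1−cosθ=0.02765; R = I + sinθ·[k]× + (1−cosθ)·[k]×²:
    [+0.98342 -0.01005 +0.18109]
    [+0.03691 +0.98866 -0.14559]
    [-0.17757 +0.14986 +0.97263]
t = (-0.0048, -0.3344, 0.8304) m
M0: Pc = R·M0+t = (-0.10117, -0.24208, +0.86216); u = 878.8·(-0.10117)/0.86216 + 313.2 = 210.0814, v = 405.6·(-0.24208)/0.86216 + 251.9 = 138.0140
M1: Pc = R·M1+t = (+0.08962, -0.23492, +0.82771); u = 878.8·(+0.08962)/0.82771 + 313.2 = 408.3478, v = 405.6·(-0.23492)/0.82771 + 251.9 = 136.7833
M2: Pc = R·M2+t = (+0.09157, -0.42672, +0.79864); u = 878.8·(+0.09157)/0.79864 + 313.2 = 413.9568, v = 405.6·(-0.42672)/0.79864 + 251.9 = 35.1848
M3: Pc = R·M3+t = (-0.09922, -0.43388, +0.83309); u = 878.8·(-0.09922)/0.83309 + 313.2 = 208.5395, v = 405.6·(-0.43388)/0.83309 + 251.9 = 40.6597

c0=(210.08, 138.01) c1=(408.35, 136.78) c2=(413.96, 35.18) c3=(208.54, 40.66)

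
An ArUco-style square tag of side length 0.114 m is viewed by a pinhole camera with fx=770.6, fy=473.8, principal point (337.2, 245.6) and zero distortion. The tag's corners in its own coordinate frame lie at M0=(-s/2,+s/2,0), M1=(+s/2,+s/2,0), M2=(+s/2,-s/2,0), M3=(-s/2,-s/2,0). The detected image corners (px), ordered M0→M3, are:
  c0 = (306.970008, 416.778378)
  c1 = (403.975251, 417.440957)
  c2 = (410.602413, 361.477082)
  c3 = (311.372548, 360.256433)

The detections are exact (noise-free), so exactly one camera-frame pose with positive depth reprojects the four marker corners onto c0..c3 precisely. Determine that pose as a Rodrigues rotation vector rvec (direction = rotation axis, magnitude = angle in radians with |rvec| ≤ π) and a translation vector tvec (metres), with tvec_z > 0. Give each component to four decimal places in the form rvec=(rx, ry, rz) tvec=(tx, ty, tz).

Intrinsics K: fx=770.6, fy=473.8, cx=337.2, cy=245.6
Marker side s = 0.114 m; corners in marker frame (Z=0):
  M0 = (-0.0570, +0.0570, 0)
  M1 = (+0.0570, +0.0570, 0)
  M2 = (+0.0570, -0.0570, 0)
  M3 = (-0.0570, -0.0570, 0)
Detected image corners:
  c0 = (306.970008, 416.778378) px
  c1 = (403.975251, 417.440957) px
  c2 = (410.602413, 361.477082) px
  c3 = (311.372548, 360.256433) px
Planar DLT: solve 8×8 A·h = b for H (H[2,2]=1):
  H  [+890.52621 +24.50852 +358.43192]
  H  [+40.76284 +572.54006 +389.31679]
  H  [+0.08363 +0.20359 +1.00000]
B = K⁻¹H; ‖b₁‖=1.122964, ‖b₂‖=1.122964; λ = 2/(‖b₁‖+‖b₂‖) = 0.890501, sign → tz>0 ⇒ λ=+0.890501
r₁ = λ·B[:,0] = (+0.99650,+0.03801,+0.07447); r₂ = λ·B[:,1] = (-0.05101,+0.98211,+0.18129)
r₃ = r₁×r₂ = (-0.06625,-0.18446,+0.98060); SVD([r₁ r₂ r₃]) → R = UVᵀ:
  R  [+0.99650 -0.05101 -0.06625]
  R  [+0.03801 +0.98211 -0.18446]
  R  [+0.07447 +0.18129 +0.98060]
t = (+0.02454, +0.27011, +0.89050) m
tr R = 2.959208; θ = arccos((tr R − 1)/2) = 0.202314 rad = 11.592°
axis k = ((R−Rᵀ)₃₂, (R−Rᵀ)₁₃, (R−Rᵀ)₂₁) / (2 sinθ) = (+0.910119, -0.350169, +0.221508)
rvec = θ·k = (+0.184130, -0.070844, +0.044814)

rvec=(0.1841, -0.0708, 0.0448) tvec=(0.0245, 0.2701, 0.8905)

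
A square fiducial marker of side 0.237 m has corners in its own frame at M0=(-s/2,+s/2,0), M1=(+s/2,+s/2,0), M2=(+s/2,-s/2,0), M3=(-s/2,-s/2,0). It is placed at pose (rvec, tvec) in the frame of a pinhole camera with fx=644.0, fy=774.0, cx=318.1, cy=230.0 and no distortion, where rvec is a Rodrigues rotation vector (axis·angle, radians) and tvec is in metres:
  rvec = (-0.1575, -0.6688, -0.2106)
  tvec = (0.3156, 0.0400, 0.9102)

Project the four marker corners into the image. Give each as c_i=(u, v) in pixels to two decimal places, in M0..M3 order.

c0=(515.86, 390.55) c1=(605.28, 339.24) c2=(562.64, 158.77) c3=(467.63, 177.15)

Intrinsics K: fx=644.0, fy=774.0, cx=318.1, cy=230.0
Marker side s = 0.237 m; corners in marker frame (Z=0):
  M0 = (-0.1185, +0.1185, 0)
  M1 = (+0.1185, +0.1185, 0)
  M2 = (+0.1185, -0.1185, 0)
  M3 = (-0.1185, -0.1185, 0)
rvec = (-0.1575, -0.6688, -0.2106), |rvec| = θ = 0.71865 rad = 41.175°
Rodrigues: sinθ=0.65837, 1−cosθ=0.24730; R = I + sinθ·[k]× + (1−cosθ)·[k]×²:
    [+0.76458 +0.24337 -0.59682]
    [-0.14249 +0.96688 +0.21173]
    [+0.62858 -0.07684 +0.77394]
t = (0.3156, 0.0400, 0.9102) m
M0: Pc = R·M0+t = (+0.25384, +0.17146, +0.82661); u = 644.0·(+0.25384)/0.82661 + 318.1 = 515.8620, v = 774.0·(+0.17146)/0.82661 + 230.0 = 390.5492
M1: Pc = R·M1+t = (+0.43504, +0.13769, +0.97558); u = 644.0·(+0.43504)/0.97558 + 318.1 = 605.2797, v = 774.0·(+0.13769)/0.97558 + 230.0 = 339.2396
M2: Pc = R·M2+t = (+0.37736, -0.09146, +0.99379); u = 644.0·(+0.37736)/0.99379 + 318.1 = 562.6392, v = 774.0·(-0.09146)/0.99379 + 230.0 = 158.7668
M3: Pc = R·M3+t = (+0.19616, -0.05769, +0.84482); u = 644.0·(+0.19616)/0.84482 + 318.1 = 467.6299, v = 774.0·(-0.05769)/0.84482 + 230.0 = 177.1459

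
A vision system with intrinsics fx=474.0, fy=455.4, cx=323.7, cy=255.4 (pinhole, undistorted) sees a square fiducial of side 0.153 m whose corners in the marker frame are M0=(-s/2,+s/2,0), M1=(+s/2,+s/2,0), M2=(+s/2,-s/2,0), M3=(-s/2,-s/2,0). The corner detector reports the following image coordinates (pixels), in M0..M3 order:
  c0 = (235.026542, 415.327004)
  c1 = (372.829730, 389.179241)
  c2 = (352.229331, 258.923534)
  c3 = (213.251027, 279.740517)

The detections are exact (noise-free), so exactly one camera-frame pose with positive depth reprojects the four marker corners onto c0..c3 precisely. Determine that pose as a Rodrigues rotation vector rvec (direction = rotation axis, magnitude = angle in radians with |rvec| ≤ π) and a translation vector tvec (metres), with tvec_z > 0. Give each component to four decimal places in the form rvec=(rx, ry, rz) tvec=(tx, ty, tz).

Intrinsics K: fx=474.0, fy=455.4, cx=323.7, cy=255.4
Marker side s = 0.153 m; corners in marker frame (Z=0):
  M0 = (-0.0765, +0.0765, 0)
  M1 = (+0.0765, +0.0765, 0)
  M2 = (+0.0765, -0.0765, 0)
  M3 = (-0.0765, -0.0765, 0)
Detected image corners:
  c0 = (235.026542, 415.327004) px
  c1 = (372.829730, 389.179241) px
  c2 = (352.229331, 258.923534) px
  c3 = (213.251027, 279.740517) px
Planar DLT: solve 8×8 A·h = b for H (H[2,2]=1):
  H  [+982.17533 +142.79453 +294.74781]
  H  [-64.59289 +873.43670 +335.63083]
  H  [+0.26477 +0.01496 +1.00000]
B = K⁻¹H; ‖b₁‖=1.931673, ‖b₂‖=1.931673; λ = 2/(‖b₁‖+‖b₂‖) = 0.517686, sign → tz>0 ⇒ λ=+0.517686
r₁ = λ·B[:,0] = (+0.97909,-0.15030,+0.13707); r₂ = λ·B[:,1] = (+0.15067,+0.98855,+0.00775)
r₃ = r₁×r₂ = (-0.13666,+0.01307,+0.99053); SVD([r₁ r₂ r₃]) → R = UVᵀ:
  R  [+0.97909 +0.15067 -0.13666]
  R  [-0.15030 +0.98855 +0.01307]
  R  [+0.13707 +0.00775 +0.99053]
t = (-0.03162, +0.09120, +0.51769) m
tr R = 2.958179; θ = arccos((tr R − 1)/2) = 0.204859 rad = 11.738°
axis k = ((R−Rᵀ)₃₂, (R−Rᵀ)₁₃, (R−Rᵀ)₂₁) / (2 sinθ) = (-0.013080, -0.672783, -0.739724)
rvec = θ·k = (-0.002679, -0.137826, -0.151539)

rvec=(-0.0027, -0.1378, -0.1515) tvec=(-0.0316, 0.0912, 0.5177)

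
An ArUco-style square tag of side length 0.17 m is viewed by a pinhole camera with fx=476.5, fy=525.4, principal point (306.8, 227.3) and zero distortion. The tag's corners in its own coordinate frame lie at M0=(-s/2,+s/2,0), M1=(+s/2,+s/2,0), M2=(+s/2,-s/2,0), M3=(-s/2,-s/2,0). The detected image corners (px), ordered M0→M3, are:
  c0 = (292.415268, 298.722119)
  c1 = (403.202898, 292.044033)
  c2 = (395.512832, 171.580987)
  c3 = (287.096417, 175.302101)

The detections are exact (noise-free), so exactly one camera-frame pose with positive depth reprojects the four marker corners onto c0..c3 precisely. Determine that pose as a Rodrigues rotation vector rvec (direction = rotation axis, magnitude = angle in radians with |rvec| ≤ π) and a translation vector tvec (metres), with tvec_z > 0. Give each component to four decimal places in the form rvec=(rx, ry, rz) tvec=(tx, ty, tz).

rvec=(-0.1013, -0.0978, -0.0461) tvec=(0.0587, 0.0089, 0.7290)

Intrinsics K: fx=476.5, fy=525.4, cx=306.8, cy=227.3
Marker side s = 0.17 m; corners in marker frame (Z=0):
  M0 = (-0.0850, +0.0850, 0)
  M1 = (+0.0850, +0.0850, 0)
  M2 = (+0.0850, -0.0850, 0)
  M3 = (-0.0850, -0.0850, 0)
Detected image corners:
  c0 = (292.415268, 298.722119) px
  c1 = (403.202898, 292.044033) px
  c2 = (395.512832, 171.580987) px
  c3 = (287.096417, 175.302101) px
Planar DLT: solve 8×8 A·h = b for H (H[2,2]=1):
  H  [+691.79663 -8.30552 +345.15697]
  H  [+1.59795 +685.46580 +233.68042]
  H  [+0.13687 -0.13539 +1.00000]
B = K⁻¹H; ‖b₁‖=1.371706, ‖b₂‖=1.371706; λ = 2/(‖b₁‖+‖b₂‖) = 0.729019, sign → tz>0 ⇒ λ=+0.729019
r₁ = λ·B[:,0] = (+0.99417,-0.04095,+0.09978); r₂ = λ·B[:,1] = (+0.05084,+0.99382,-0.09870)
r₃ = r₁×r₂ = (-0.09512,+0.10320,+0.99010); SVD([r₁ r₂ r₃]) → R = UVᵀ:
  R  [+0.99417 +0.05084 -0.09512]
  R  [-0.04095 +0.99382 +0.10320]
  R  [+0.09978 -0.09870 +0.99010]
t = (+0.05868, +0.00885, +0.72902) m
tr R = 2.978086; θ = arccos((tr R − 1)/2) = 0.148168 rad = 8.489°
axis k = ((R−Rᵀ)₃₂, (R−Rᵀ)₁₃, (R−Rᵀ)₂₁) / (2 sinθ) = (-0.683806, -0.660118, -0.310891)
rvec = θ·k = (-0.101318, -0.097808, -0.046064)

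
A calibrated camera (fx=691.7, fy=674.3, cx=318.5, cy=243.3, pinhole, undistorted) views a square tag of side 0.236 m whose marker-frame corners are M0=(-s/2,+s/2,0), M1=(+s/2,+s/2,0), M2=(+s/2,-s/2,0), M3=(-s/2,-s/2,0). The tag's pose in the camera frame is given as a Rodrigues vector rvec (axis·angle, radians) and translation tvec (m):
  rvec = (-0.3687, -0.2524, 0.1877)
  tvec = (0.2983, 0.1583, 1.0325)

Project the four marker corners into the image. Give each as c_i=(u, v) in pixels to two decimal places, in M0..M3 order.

Intrinsics K: fx=691.7, fy=674.3, cx=318.5, cy=243.3
Marker side s = 0.236 m; corners in marker frame (Z=0):
  M0 = (-0.1180, +0.1180, 0)
  M1 = (+0.1180, +0.1180, 0)
  M2 = (+0.1180, -0.1180, 0)
  M3 = (-0.1180, -0.1180, 0)
rvec = (-0.3687, -0.2524, 0.1877), |rvec| = θ = 0.48464 rad = 27.768°
Rodrigues: sinθ=0.46589, 1−cosθ=0.11516; R = I + sinθ·[k]× + (1−cosθ)·[k]×²:
    [+0.95149 -0.13481 -0.27657]
    [+0.22606 +0.91608 +0.33121]
    [+0.20870 -0.37766 +0.90212]
t = (0.2983, 0.1583, 1.0325) m
M0: Pc = R·M0+t = (+0.17012, +0.23972, +0.96331); u = 691.7·(+0.17012)/0.96331 + 318.5 = 440.6512, v = 674.3·(+0.23972)/0.96331 + 243.3 = 411.1010
M1: Pc = R·M1+t = (+0.39467, +0.29307, +1.01256); u = 691.7·(+0.39467)/1.01256 + 318.5 = 588.1050, v = 674.3·(+0.29307)/1.01256 + 243.3 = 438.4670
M2: Pc = R·M2+t = (+0.42648, +0.07688, +1.10169); u = 691.7·(+0.42648)/1.10169 + 318.5 = 586.2691, v = 674.3·(+0.07688)/1.10169 + 243.3 = 290.3542
M3: Pc = R·M3+t = (+0.20193, +0.02353, +1.05244); u = 691.7·(+0.20193)/1.05244 + 318.5 = 451.2169, v = 674.3·(+0.02353)/1.05244 + 243.3 = 258.3741

c0=(440.65, 411.10) c1=(588.11, 438.47) c2=(586.27, 290.35) c3=(451.22, 258.37)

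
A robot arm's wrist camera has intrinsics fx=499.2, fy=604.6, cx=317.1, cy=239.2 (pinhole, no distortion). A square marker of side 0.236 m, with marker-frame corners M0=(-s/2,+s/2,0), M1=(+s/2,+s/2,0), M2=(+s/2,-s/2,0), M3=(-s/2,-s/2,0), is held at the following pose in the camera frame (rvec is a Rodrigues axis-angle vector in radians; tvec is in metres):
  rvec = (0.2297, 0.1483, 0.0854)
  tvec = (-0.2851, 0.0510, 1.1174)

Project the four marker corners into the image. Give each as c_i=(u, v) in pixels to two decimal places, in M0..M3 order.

c0=(141.10, 319.16) c1=(238.93, 334.23) c2=(242.31, 210.18) c3=(139.52, 197.97)

Intrinsics K: fx=499.2, fy=604.6, cx=317.1, cy=239.2
Marker side s = 0.236 m; corners in marker frame (Z=0):
  M0 = (-0.1180, +0.1180, 0)
  M1 = (+0.1180, +0.1180, 0)
  M2 = (+0.1180, -0.1180, 0)
  M3 = (-0.1180, -0.1180, 0)
rvec = (0.2297, 0.1483, 0.0854), |rvec| = θ = 0.28644 rad = 16.412°
Rodrigues: sinθ=0.28254, 1−cosθ=0.04074; R = I + sinθ·[k]× + (1−cosθ)·[k]×²:
    [+0.98546 -0.06732 +0.15602]
    [+0.10115 +0.97018 -0.22028]
    [-0.13654 +0.23286 +0.96288]
t = (-0.2851, 0.0510, 1.1174) m
M0: Pc = R·M0+t = (-0.40933, +0.15354, +1.16099); u = 499.2·(-0.40933)/1.16099 + 317.1 = 141.0980, v = 604.6·(+0.15354)/1.16099 + 239.2 = 319.1604
M1: Pc = R·M1+t = (-0.17676, +0.17742, +1.12877); u = 499.2·(-0.17676)/1.12877 + 317.1 = 238.9274, v = 604.6·(+0.17742)/1.12877 + 239.2 = 334.2297
M2: Pc = R·M2+t = (-0.16087, -0.05154, +1.07381); u = 499.2·(-0.16087)/1.07381 + 317.1 = 242.3127, v = 604.6·(-0.05154)/1.07381 + 239.2 = 210.1781
M3: Pc = R·M3+t = (-0.39344, -0.07542, +1.10603); u = 499.2·(-0.39344)/1.10603 + 317.1 = 139.5238, v = 604.6·(-0.07542)/1.10603 + 239.2 = 197.9742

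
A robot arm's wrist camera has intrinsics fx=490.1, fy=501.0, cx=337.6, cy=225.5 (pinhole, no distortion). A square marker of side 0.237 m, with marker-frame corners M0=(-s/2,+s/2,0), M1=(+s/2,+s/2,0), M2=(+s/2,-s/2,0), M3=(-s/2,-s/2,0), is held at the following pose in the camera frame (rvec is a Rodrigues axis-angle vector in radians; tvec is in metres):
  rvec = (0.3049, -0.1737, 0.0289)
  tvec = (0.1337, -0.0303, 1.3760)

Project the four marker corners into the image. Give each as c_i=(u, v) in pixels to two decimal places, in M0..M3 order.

Intrinsics K: fx=490.1, fy=501.0, cx=337.6, cy=225.5
Marker side s = 0.237 m; corners in marker frame (Z=0):
  M0 = (-0.1185, +0.1185, 0)
  M1 = (+0.1185, +0.1185, 0)
  M2 = (+0.1185, -0.1185, 0)
  M3 = (-0.1185, -0.1185, 0)
rvec = (0.3049, -0.1737, 0.0289), |rvec| = θ = 0.35210 rad = 20.174°
Rodrigues: sinθ=0.34487, 1−cosθ=0.06135; R = I + sinθ·[k]× + (1−cosθ)·[k]×²:
    [+0.98466 -0.05451 -0.16577]
    [+0.00210 +0.95358 -0.30112]
    [+0.17449 +0.29616 +0.93907]
t = (0.1337, -0.0303, 1.3760) m
M0: Pc = R·M0+t = (+0.01056, +0.08245, +1.39042); u = 490.1·(+0.01056)/1.39042 + 337.6 = 341.3216, v = 501.0·(+0.08245)/1.39042 + 225.5 = 255.2090
M1: Pc = R·M1+t = (+0.24392, +0.08295, +1.43177); u = 490.1·(+0.24392)/1.43177 + 337.6 = 421.0952, v = 501.0·(+0.08295)/1.43177 + 225.5 = 254.5249
M2: Pc = R·M2+t = (+0.25684, -0.14305, +1.36158); u = 490.1·(+0.25684)/1.36158 + 337.6 = 430.0498, v = 501.0·(-0.14305)/1.36158 + 225.5 = 172.8638
M3: Pc = R·M3+t = (+0.02348, -0.14355, +1.32023); u = 490.1·(+0.02348)/1.32023 + 337.6 = 346.3157, v = 501.0·(-0.14355)/1.32023 + 225.5 = 171.0263

c0=(341.32, 255.21) c1=(421.10, 254.52) c2=(430.05, 172.86) c3=(346.32, 171.03)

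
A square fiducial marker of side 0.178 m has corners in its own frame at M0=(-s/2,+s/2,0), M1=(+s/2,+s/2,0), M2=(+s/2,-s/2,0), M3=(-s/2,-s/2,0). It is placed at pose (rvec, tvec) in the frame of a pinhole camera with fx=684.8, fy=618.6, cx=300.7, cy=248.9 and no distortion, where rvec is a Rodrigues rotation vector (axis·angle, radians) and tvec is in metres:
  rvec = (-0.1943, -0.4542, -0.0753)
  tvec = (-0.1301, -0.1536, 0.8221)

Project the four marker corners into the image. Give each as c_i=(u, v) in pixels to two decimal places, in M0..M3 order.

Intrinsics K: fx=684.8, fy=618.6, cx=300.7, cy=248.9
Marker side s = 0.178 m; corners in marker frame (Z=0):
  M0 = (-0.0890, +0.0890, 0)
  M1 = (+0.0890, +0.0890, 0)
  M2 = (+0.0890, -0.0890, 0)
  M3 = (-0.0890, -0.0890, 0)
rvec = (-0.1943, -0.4542, -0.0753), |rvec| = θ = 0.49972 rad = 28.632°
Rodrigues: sinθ=0.47918, 1−cosθ=0.12228; R = I + sinθ·[k]× + (1−cosθ)·[k]×²:
    [+0.89620 +0.11542 -0.42837]
    [-0.02899 +0.97874 +0.20306]
    [+0.44270 -0.16957 +0.88049]
t = (-0.1301, -0.1536, 0.8221) m
M0: Pc = R·M0+t = (-0.19959, -0.06391, +0.76761); u = 684.8·(-0.19959)/0.76761 + 300.7 = 122.6418, v = 618.6·(-0.06391)/0.76761 + 248.9 = 197.3944
M1: Pc = R·M1+t = (-0.04007, -0.06907, +0.84641); u = 684.8·(-0.04007)/0.84641 + 300.7 = 268.2844, v = 618.6·(-0.06907)/0.84641 + 248.9 = 198.4181
M2: Pc = R·M2+t = (-0.06061, -0.24329, +0.87659); u = 684.8·(-0.06061)/0.87659 + 300.7 = 253.3508, v = 618.6·(-0.24329)/0.87659 + 248.9 = 77.2148
M3: Pc = R·M3+t = (-0.22013, -0.23813, +0.79779); u = 684.8·(-0.22013)/0.79779 + 300.7 = 111.7433, v = 618.6·(-0.23813)/0.79779 + 248.9 = 64.2582

c0=(122.64, 197.39) c1=(268.28, 198.42) c2=(253.35, 77.21) c3=(111.74, 64.26)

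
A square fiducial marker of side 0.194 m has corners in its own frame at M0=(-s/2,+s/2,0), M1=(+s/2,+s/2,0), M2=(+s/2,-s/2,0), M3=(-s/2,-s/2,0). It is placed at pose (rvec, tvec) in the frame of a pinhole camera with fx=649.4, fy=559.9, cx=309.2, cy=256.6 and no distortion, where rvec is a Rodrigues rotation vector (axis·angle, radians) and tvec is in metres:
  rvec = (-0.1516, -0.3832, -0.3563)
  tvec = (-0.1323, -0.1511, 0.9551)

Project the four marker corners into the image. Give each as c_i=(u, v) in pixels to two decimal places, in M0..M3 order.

c0=(180.18, 237.48) c1=(300.88, 204.72) c2=(254.76, 104.87) c3=(132.25, 128.92)

Intrinsics K: fx=649.4, fy=559.9, cx=309.2, cy=256.6
Marker side s = 0.194 m; corners in marker frame (Z=0):
  M0 = (-0.0970, +0.0970, 0)
  M1 = (+0.0970, +0.0970, 0)
  M2 = (+0.0970, -0.0970, 0)
  M3 = (-0.0970, -0.0970, 0)
rvec = (-0.1516, -0.3832, -0.3563), |rvec| = θ = 0.54477 rad = 31.213°
Rodrigues: sinθ=0.51822, 1−cosθ=0.14475; R = I + sinθ·[k]× + (1−cosθ)·[k]×²:
    [+0.86646 +0.36727 -0.33818]
    [-0.31060 +0.92687 +0.21081]
    [+0.39087 -0.07762 +0.91717]
t = (-0.1323, -0.1511, 0.9551) m
M0: Pc = R·M0+t = (-0.18072, -0.03107, +0.90966); u = 649.4·(-0.18072)/0.90966 + 309.2 = 180.1841, v = 559.9·(-0.03107)/0.90966 + 256.6 = 237.4791
M1: Pc = R·M1+t = (-0.01263, -0.09132, +0.98549); u = 649.4·(-0.01263)/0.98549 + 309.2 = 300.8783, v = 559.9·(-0.09132)/0.98549 + 256.6 = 204.7158
M2: Pc = R·M2+t = (-0.08388, -0.27113, +1.00054); u = 649.4·(-0.08388)/1.00054 + 309.2 = 254.7585, v = 559.9·(-0.27113)/1.00054 + 256.6 = 104.8742
M3: Pc = R·M3+t = (-0.25197, -0.21088, +0.92471); u = 649.4·(-0.25197)/0.92471 + 309.2 = 132.2477, v = 559.9·(-0.21088)/0.92471 + 256.6 = 128.9166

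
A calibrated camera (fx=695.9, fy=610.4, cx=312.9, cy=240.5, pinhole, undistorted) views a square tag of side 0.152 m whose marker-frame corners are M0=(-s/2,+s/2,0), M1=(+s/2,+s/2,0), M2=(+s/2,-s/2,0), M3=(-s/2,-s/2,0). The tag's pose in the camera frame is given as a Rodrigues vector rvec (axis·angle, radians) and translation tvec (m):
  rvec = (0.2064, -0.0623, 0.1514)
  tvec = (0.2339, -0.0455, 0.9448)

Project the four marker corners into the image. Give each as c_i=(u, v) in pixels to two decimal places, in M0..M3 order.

c0=(420.16, 251.46) c1=(526.92, 265.09) c2=(551.49, 169.94) c3=(441.54, 154.66)

Intrinsics K: fx=695.9, fy=610.4, cx=312.9, cy=240.5
Marker side s = 0.152 m; corners in marker frame (Z=0):
  M0 = (-0.0760, +0.0760, 0)
  M1 = (+0.0760, +0.0760, 0)
  M2 = (+0.0760, -0.0760, 0)
  M3 = (-0.0760, -0.0760, 0)
rvec = (0.2064, -0.0623, 0.1514), |rvec| = θ = 0.26345 rad = 15.094°
Rodrigues: sinθ=0.26041, 1−cosθ=0.03450; R = I + sinθ·[k]× + (1−cosθ)·[k]×²:
    [+0.98668 -0.15605 -0.04605]
    [+0.14326 +0.96743 -0.20871]
    [+0.07712 +0.19933 +0.97689]
t = (0.2339, -0.0455, 0.9448) m
M0: Pc = R·M0+t = (+0.14705, +0.01714, +0.95409); u = 695.9·(+0.14705)/0.95409 + 312.9 = 420.1586, v = 610.4·(+0.01714)/0.95409 + 240.5 = 251.4635
M1: Pc = R·M1+t = (+0.29703, +0.03891, +0.96581); u = 695.9·(+0.29703)/0.96581 + 312.9 = 526.9189, v = 610.4·(+0.03891)/0.96581 + 240.5 = 265.0930
M2: Pc = R·M2+t = (+0.32075, -0.10814, +0.93551); u = 695.9·(+0.32075)/0.93551 + 312.9 = 551.4944, v = 610.4·(-0.10814)/0.93551 + 240.5 = 169.9434
M3: Pc = R·M3+t = (+0.17077, -0.12991, +0.92379); u = 695.9·(+0.17077)/0.92379 + 312.9 = 441.5444, v = 610.4·(-0.12991)/0.92379 + 240.5 = 154.6595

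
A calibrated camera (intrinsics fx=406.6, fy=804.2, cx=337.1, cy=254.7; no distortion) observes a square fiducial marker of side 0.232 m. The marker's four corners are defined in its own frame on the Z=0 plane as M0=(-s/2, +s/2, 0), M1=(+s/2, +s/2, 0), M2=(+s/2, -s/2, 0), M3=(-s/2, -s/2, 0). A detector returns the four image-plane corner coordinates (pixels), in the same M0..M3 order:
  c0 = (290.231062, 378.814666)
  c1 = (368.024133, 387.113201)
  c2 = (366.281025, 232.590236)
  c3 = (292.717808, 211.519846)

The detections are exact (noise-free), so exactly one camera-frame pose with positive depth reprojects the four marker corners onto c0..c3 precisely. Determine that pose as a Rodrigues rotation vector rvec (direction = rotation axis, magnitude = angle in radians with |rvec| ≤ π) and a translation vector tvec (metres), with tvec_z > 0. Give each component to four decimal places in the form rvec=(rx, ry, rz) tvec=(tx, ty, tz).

rvec=(-0.2711, -0.4412, 0.0593) tvec=(-0.0173, 0.0648, 1.1365)

Intrinsics K: fx=406.6, fy=804.2, cx=337.1, cy=254.7
Marker side s = 0.232 m; corners in marker frame (Z=0):
  M0 = (-0.1160, +0.1160, 0)
  M1 = (+0.1160, +0.1160, 0)
  M2 = (+0.1160, -0.1160, 0)
  M3 = (-0.1160, -0.1160, 0)
Detected image corners:
  c0 = (290.231062, 378.814666) px
  c1 = (368.024133, 387.113201) px
  c2 = (366.281025, 232.590236) px
  c3 = (292.717808, 211.519846) px
Planar DLT: solve 8×8 A·h = b for H (H[2,2]=1):
  H  [+445.79923 -79.96607 +330.91616]
  H  [+174.15654 +620.07208 +300.58774]
  H  [+0.36395 -0.23913 +1.00000]
B = K⁻¹H; ‖b₁‖=0.879896, ‖b₂‖=0.879896; λ = 2/(‖b₁‖+‖b₂‖) = 1.136498, sign → tz>0 ⇒ λ=+1.136498
r₁ = λ·B[:,0] = (+0.90314,+0.11512,+0.41363); r₂ = λ·B[:,1] = (+0.00180,+0.96236,-0.27177)
r₃ = r₁×r₂ = (-0.42934,+0.24619,+0.86894); SVD([r₁ r₂ r₃]) → R = UVᵀ:
  R  [+0.90314 +0.00180 -0.42934]
  R  [+0.11512 +0.96236 +0.24619]
  R  [+0.41363 -0.27177 +0.86894]
t = (-0.01728, +0.06485, +1.13650) m
tr R = 2.734439; θ = arccos((tr R − 1)/2) = 0.521206 rad = 29.863°
axis k = ((R−Rᵀ)₃₂, (R−Rᵀ)₁₃, (R−Rᵀ)₂₁) / (2 sinθ) = (-0.520116, -0.846481, +0.113789)
rvec = θ·k = (-0.271088, -0.441191, +0.059308)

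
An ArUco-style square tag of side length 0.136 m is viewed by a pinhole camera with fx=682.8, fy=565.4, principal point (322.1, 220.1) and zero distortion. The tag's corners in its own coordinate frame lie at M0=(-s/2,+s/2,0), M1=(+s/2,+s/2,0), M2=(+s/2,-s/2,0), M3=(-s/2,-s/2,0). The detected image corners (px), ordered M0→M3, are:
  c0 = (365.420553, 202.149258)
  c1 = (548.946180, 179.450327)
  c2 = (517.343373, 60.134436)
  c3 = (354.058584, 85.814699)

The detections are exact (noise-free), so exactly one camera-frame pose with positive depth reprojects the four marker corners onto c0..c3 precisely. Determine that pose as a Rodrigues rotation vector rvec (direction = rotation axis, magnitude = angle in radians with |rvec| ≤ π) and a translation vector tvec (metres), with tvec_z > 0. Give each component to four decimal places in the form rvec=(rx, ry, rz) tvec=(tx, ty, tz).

Intrinsics K: fx=682.8, fy=565.4, cx=322.1, cy=220.1
Marker side s = 0.136 m; corners in marker frame (Z=0):
  M0 = (-0.0680, +0.0680, 0)
  M1 = (+0.0680, +0.0680, 0)
  M2 = (+0.0680, -0.0680, 0)
  M3 = (-0.0680, -0.0680, 0)
Detected image corners:
  c0 = (365.420553, 202.149258) px
  c1 = (548.946180, 179.450327) px
  c2 = (517.343373, 60.134436) px
  c3 = (354.058584, 85.814699) px
Planar DLT: solve 8×8 A·h = b for H (H[2,2]=1):
  H  [+1113.20149 -207.46129 +443.76444]
  H  [-225.06372 +758.67499 +128.91475]
  H  [-0.35327 -0.81451 +1.00000]
B = K⁻¹H; ‖b₁‖=1.849833, ‖b₂‖=1.849833; λ = 2/(‖b₁‖+‖b₂‖) = 0.540589, sign → tz>0 ⇒ λ=+0.540589
r₁ = λ·B[:,0] = (+0.97144,-0.14084,-0.19097); r₂ = λ·B[:,1] = (+0.04346,+0.89679,-0.44032)
r₃ = r₁×r₂ = (+0.23328,+0.41944,+0.87730); SVD([r₁ r₂ r₃]) → R = UVᵀ:
  R  [+0.97144 +0.04346 +0.23328]
  R  [-0.14084 +0.89679 +0.41944]
  R  [-0.19097 -0.44032 +0.87730]
t = (+0.09632, -0.08718, +0.54059) m
tr R = 2.745525; θ = arccos((tr R − 1)/2) = 0.509963 rad = 29.219°
axis k = ((R−Rᵀ)₃₂, (R−Rᵀ)₁₃, (R−Rᵀ)₂₁) / (2 sinθ) = (-0.880637, +0.434559, -0.188781)
rvec = θ·k = (-0.449092, +0.221609, -0.096271)

rvec=(-0.4491, 0.2216, -0.0963) tvec=(0.0963, -0.0872, 0.5406)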